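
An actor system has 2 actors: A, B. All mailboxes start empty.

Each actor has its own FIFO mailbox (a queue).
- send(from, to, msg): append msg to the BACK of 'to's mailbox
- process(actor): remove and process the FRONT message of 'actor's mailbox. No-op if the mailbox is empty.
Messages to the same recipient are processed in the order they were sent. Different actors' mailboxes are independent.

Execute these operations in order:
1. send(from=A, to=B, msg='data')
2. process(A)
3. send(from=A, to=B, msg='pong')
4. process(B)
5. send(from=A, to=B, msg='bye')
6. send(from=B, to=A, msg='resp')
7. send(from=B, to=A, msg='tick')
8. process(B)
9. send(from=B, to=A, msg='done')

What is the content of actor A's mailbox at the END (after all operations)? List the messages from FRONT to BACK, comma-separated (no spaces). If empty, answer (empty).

Answer: resp,tick,done

Derivation:
After 1 (send(from=A, to=B, msg='data')): A:[] B:[data]
After 2 (process(A)): A:[] B:[data]
After 3 (send(from=A, to=B, msg='pong')): A:[] B:[data,pong]
After 4 (process(B)): A:[] B:[pong]
After 5 (send(from=A, to=B, msg='bye')): A:[] B:[pong,bye]
After 6 (send(from=B, to=A, msg='resp')): A:[resp] B:[pong,bye]
After 7 (send(from=B, to=A, msg='tick')): A:[resp,tick] B:[pong,bye]
After 8 (process(B)): A:[resp,tick] B:[bye]
After 9 (send(from=B, to=A, msg='done')): A:[resp,tick,done] B:[bye]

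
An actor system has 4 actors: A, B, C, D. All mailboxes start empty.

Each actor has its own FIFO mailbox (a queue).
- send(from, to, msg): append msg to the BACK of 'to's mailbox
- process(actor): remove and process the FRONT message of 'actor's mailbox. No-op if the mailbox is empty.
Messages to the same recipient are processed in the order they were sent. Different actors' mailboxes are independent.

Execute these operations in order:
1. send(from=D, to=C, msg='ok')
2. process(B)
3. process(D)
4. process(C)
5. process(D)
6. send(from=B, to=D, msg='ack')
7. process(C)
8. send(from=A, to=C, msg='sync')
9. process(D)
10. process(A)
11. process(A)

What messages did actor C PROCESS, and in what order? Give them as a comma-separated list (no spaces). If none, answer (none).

After 1 (send(from=D, to=C, msg='ok')): A:[] B:[] C:[ok] D:[]
After 2 (process(B)): A:[] B:[] C:[ok] D:[]
After 3 (process(D)): A:[] B:[] C:[ok] D:[]
After 4 (process(C)): A:[] B:[] C:[] D:[]
After 5 (process(D)): A:[] B:[] C:[] D:[]
After 6 (send(from=B, to=D, msg='ack')): A:[] B:[] C:[] D:[ack]
After 7 (process(C)): A:[] B:[] C:[] D:[ack]
After 8 (send(from=A, to=C, msg='sync')): A:[] B:[] C:[sync] D:[ack]
After 9 (process(D)): A:[] B:[] C:[sync] D:[]
After 10 (process(A)): A:[] B:[] C:[sync] D:[]
After 11 (process(A)): A:[] B:[] C:[sync] D:[]

Answer: ok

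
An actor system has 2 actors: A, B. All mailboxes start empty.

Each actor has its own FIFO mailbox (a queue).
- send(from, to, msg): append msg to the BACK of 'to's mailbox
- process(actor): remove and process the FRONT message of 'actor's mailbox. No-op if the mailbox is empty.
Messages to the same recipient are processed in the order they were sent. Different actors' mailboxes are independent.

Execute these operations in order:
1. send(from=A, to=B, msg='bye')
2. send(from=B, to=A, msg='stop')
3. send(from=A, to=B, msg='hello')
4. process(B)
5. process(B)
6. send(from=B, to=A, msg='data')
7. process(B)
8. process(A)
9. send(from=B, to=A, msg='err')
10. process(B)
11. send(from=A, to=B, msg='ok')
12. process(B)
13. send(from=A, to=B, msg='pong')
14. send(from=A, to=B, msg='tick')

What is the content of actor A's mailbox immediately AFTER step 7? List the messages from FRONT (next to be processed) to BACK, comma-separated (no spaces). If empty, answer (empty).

After 1 (send(from=A, to=B, msg='bye')): A:[] B:[bye]
After 2 (send(from=B, to=A, msg='stop')): A:[stop] B:[bye]
After 3 (send(from=A, to=B, msg='hello')): A:[stop] B:[bye,hello]
After 4 (process(B)): A:[stop] B:[hello]
After 5 (process(B)): A:[stop] B:[]
After 6 (send(from=B, to=A, msg='data')): A:[stop,data] B:[]
After 7 (process(B)): A:[stop,data] B:[]

stop,data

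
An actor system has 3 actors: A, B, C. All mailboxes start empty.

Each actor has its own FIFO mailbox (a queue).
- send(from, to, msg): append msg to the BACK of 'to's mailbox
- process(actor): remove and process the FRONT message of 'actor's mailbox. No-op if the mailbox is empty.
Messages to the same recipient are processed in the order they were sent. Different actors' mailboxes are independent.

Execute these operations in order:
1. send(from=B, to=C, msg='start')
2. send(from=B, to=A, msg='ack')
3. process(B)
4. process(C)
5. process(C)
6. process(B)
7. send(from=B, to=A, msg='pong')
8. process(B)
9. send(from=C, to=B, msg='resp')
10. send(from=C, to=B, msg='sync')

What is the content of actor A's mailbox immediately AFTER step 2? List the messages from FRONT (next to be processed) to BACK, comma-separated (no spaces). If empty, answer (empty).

After 1 (send(from=B, to=C, msg='start')): A:[] B:[] C:[start]
After 2 (send(from=B, to=A, msg='ack')): A:[ack] B:[] C:[start]

ack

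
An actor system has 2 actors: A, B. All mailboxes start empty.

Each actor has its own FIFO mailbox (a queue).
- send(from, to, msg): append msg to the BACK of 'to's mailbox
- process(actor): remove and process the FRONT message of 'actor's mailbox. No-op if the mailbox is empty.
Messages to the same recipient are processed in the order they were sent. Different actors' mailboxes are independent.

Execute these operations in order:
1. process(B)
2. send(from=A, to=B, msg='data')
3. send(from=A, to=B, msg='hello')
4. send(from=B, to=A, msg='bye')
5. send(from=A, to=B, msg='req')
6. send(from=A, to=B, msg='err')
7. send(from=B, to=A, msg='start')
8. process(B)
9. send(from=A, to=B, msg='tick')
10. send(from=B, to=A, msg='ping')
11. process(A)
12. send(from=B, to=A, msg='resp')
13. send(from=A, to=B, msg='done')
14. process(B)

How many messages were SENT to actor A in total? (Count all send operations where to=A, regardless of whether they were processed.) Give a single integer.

After 1 (process(B)): A:[] B:[]
After 2 (send(from=A, to=B, msg='data')): A:[] B:[data]
After 3 (send(from=A, to=B, msg='hello')): A:[] B:[data,hello]
After 4 (send(from=B, to=A, msg='bye')): A:[bye] B:[data,hello]
After 5 (send(from=A, to=B, msg='req')): A:[bye] B:[data,hello,req]
After 6 (send(from=A, to=B, msg='err')): A:[bye] B:[data,hello,req,err]
After 7 (send(from=B, to=A, msg='start')): A:[bye,start] B:[data,hello,req,err]
After 8 (process(B)): A:[bye,start] B:[hello,req,err]
After 9 (send(from=A, to=B, msg='tick')): A:[bye,start] B:[hello,req,err,tick]
After 10 (send(from=B, to=A, msg='ping')): A:[bye,start,ping] B:[hello,req,err,tick]
After 11 (process(A)): A:[start,ping] B:[hello,req,err,tick]
After 12 (send(from=B, to=A, msg='resp')): A:[start,ping,resp] B:[hello,req,err,tick]
After 13 (send(from=A, to=B, msg='done')): A:[start,ping,resp] B:[hello,req,err,tick,done]
After 14 (process(B)): A:[start,ping,resp] B:[req,err,tick,done]

Answer: 4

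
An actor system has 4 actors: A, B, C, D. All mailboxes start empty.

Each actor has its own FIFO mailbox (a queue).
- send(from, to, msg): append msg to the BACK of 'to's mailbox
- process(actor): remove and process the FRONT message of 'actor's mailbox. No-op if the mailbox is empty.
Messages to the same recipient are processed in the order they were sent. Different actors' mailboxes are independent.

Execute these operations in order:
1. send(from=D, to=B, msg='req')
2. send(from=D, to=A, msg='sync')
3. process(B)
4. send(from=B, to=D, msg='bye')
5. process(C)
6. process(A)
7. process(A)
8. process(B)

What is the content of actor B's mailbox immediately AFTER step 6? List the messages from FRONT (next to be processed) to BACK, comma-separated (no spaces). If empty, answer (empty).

After 1 (send(from=D, to=B, msg='req')): A:[] B:[req] C:[] D:[]
After 2 (send(from=D, to=A, msg='sync')): A:[sync] B:[req] C:[] D:[]
After 3 (process(B)): A:[sync] B:[] C:[] D:[]
After 4 (send(from=B, to=D, msg='bye')): A:[sync] B:[] C:[] D:[bye]
After 5 (process(C)): A:[sync] B:[] C:[] D:[bye]
After 6 (process(A)): A:[] B:[] C:[] D:[bye]

(empty)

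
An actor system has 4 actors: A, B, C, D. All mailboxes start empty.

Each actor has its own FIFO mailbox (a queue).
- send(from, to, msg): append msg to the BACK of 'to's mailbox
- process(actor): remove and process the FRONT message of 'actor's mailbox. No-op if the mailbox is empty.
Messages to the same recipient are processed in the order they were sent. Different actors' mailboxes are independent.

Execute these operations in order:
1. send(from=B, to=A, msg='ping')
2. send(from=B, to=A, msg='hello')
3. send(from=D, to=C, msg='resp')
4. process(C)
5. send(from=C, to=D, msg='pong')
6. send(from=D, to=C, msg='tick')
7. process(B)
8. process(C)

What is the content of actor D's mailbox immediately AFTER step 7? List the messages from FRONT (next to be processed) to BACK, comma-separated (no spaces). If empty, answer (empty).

After 1 (send(from=B, to=A, msg='ping')): A:[ping] B:[] C:[] D:[]
After 2 (send(from=B, to=A, msg='hello')): A:[ping,hello] B:[] C:[] D:[]
After 3 (send(from=D, to=C, msg='resp')): A:[ping,hello] B:[] C:[resp] D:[]
After 4 (process(C)): A:[ping,hello] B:[] C:[] D:[]
After 5 (send(from=C, to=D, msg='pong')): A:[ping,hello] B:[] C:[] D:[pong]
After 6 (send(from=D, to=C, msg='tick')): A:[ping,hello] B:[] C:[tick] D:[pong]
After 7 (process(B)): A:[ping,hello] B:[] C:[tick] D:[pong]

pong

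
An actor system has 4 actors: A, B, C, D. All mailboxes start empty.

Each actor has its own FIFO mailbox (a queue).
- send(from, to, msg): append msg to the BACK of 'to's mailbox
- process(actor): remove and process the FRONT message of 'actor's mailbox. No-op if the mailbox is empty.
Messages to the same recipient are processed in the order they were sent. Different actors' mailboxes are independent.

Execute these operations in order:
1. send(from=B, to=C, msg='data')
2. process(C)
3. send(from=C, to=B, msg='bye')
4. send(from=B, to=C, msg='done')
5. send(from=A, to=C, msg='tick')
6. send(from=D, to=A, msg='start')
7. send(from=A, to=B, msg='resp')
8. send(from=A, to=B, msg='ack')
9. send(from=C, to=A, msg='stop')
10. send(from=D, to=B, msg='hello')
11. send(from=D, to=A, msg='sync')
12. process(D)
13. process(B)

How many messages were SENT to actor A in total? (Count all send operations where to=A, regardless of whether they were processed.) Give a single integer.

Answer: 3

Derivation:
After 1 (send(from=B, to=C, msg='data')): A:[] B:[] C:[data] D:[]
After 2 (process(C)): A:[] B:[] C:[] D:[]
After 3 (send(from=C, to=B, msg='bye')): A:[] B:[bye] C:[] D:[]
After 4 (send(from=B, to=C, msg='done')): A:[] B:[bye] C:[done] D:[]
After 5 (send(from=A, to=C, msg='tick')): A:[] B:[bye] C:[done,tick] D:[]
After 6 (send(from=D, to=A, msg='start')): A:[start] B:[bye] C:[done,tick] D:[]
After 7 (send(from=A, to=B, msg='resp')): A:[start] B:[bye,resp] C:[done,tick] D:[]
After 8 (send(from=A, to=B, msg='ack')): A:[start] B:[bye,resp,ack] C:[done,tick] D:[]
After 9 (send(from=C, to=A, msg='stop')): A:[start,stop] B:[bye,resp,ack] C:[done,tick] D:[]
After 10 (send(from=D, to=B, msg='hello')): A:[start,stop] B:[bye,resp,ack,hello] C:[done,tick] D:[]
After 11 (send(from=D, to=A, msg='sync')): A:[start,stop,sync] B:[bye,resp,ack,hello] C:[done,tick] D:[]
After 12 (process(D)): A:[start,stop,sync] B:[bye,resp,ack,hello] C:[done,tick] D:[]
After 13 (process(B)): A:[start,stop,sync] B:[resp,ack,hello] C:[done,tick] D:[]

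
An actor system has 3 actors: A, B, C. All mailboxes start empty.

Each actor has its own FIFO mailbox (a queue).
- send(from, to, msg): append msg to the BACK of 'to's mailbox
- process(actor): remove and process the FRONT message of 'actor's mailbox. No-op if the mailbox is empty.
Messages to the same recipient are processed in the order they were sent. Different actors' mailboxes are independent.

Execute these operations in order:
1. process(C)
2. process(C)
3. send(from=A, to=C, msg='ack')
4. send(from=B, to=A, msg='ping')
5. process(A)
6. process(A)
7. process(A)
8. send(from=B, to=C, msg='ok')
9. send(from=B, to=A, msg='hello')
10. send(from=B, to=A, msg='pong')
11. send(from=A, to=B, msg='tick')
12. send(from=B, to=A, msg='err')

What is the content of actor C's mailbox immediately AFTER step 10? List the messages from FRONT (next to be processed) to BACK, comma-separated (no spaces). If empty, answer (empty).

After 1 (process(C)): A:[] B:[] C:[]
After 2 (process(C)): A:[] B:[] C:[]
After 3 (send(from=A, to=C, msg='ack')): A:[] B:[] C:[ack]
After 4 (send(from=B, to=A, msg='ping')): A:[ping] B:[] C:[ack]
After 5 (process(A)): A:[] B:[] C:[ack]
After 6 (process(A)): A:[] B:[] C:[ack]
After 7 (process(A)): A:[] B:[] C:[ack]
After 8 (send(from=B, to=C, msg='ok')): A:[] B:[] C:[ack,ok]
After 9 (send(from=B, to=A, msg='hello')): A:[hello] B:[] C:[ack,ok]
After 10 (send(from=B, to=A, msg='pong')): A:[hello,pong] B:[] C:[ack,ok]

ack,ok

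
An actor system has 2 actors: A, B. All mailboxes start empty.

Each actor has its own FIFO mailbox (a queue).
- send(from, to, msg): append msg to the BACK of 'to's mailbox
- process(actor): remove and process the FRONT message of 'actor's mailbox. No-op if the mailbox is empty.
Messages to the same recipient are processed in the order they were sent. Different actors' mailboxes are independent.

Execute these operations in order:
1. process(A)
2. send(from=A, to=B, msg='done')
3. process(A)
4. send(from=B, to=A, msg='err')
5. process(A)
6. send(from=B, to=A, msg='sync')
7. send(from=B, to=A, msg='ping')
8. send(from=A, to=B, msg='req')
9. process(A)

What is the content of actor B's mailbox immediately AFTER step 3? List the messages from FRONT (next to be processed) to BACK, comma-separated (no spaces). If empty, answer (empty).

After 1 (process(A)): A:[] B:[]
After 2 (send(from=A, to=B, msg='done')): A:[] B:[done]
After 3 (process(A)): A:[] B:[done]

done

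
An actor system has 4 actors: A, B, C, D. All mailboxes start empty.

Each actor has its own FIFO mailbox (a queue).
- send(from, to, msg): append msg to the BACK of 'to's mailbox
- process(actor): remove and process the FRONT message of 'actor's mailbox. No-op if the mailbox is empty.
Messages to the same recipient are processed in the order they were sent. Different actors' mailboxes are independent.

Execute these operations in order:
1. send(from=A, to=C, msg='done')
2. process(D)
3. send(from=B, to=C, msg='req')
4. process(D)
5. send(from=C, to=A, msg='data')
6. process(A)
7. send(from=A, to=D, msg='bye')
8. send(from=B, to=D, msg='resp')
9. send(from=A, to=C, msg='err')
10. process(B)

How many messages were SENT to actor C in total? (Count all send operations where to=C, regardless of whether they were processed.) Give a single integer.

Answer: 3

Derivation:
After 1 (send(from=A, to=C, msg='done')): A:[] B:[] C:[done] D:[]
After 2 (process(D)): A:[] B:[] C:[done] D:[]
After 3 (send(from=B, to=C, msg='req')): A:[] B:[] C:[done,req] D:[]
After 4 (process(D)): A:[] B:[] C:[done,req] D:[]
After 5 (send(from=C, to=A, msg='data')): A:[data] B:[] C:[done,req] D:[]
After 6 (process(A)): A:[] B:[] C:[done,req] D:[]
After 7 (send(from=A, to=D, msg='bye')): A:[] B:[] C:[done,req] D:[bye]
After 8 (send(from=B, to=D, msg='resp')): A:[] B:[] C:[done,req] D:[bye,resp]
After 9 (send(from=A, to=C, msg='err')): A:[] B:[] C:[done,req,err] D:[bye,resp]
After 10 (process(B)): A:[] B:[] C:[done,req,err] D:[bye,resp]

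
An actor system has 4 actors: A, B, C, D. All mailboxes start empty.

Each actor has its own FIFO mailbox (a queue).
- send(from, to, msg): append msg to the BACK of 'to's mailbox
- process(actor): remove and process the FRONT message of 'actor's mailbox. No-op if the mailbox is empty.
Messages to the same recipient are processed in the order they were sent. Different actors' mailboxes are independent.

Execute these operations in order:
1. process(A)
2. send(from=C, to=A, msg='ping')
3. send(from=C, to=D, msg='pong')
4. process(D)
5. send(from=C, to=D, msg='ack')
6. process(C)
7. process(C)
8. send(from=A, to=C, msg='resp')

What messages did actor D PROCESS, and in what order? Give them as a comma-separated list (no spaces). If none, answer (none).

Answer: pong

Derivation:
After 1 (process(A)): A:[] B:[] C:[] D:[]
After 2 (send(from=C, to=A, msg='ping')): A:[ping] B:[] C:[] D:[]
After 3 (send(from=C, to=D, msg='pong')): A:[ping] B:[] C:[] D:[pong]
After 4 (process(D)): A:[ping] B:[] C:[] D:[]
After 5 (send(from=C, to=D, msg='ack')): A:[ping] B:[] C:[] D:[ack]
After 6 (process(C)): A:[ping] B:[] C:[] D:[ack]
After 7 (process(C)): A:[ping] B:[] C:[] D:[ack]
After 8 (send(from=A, to=C, msg='resp')): A:[ping] B:[] C:[resp] D:[ack]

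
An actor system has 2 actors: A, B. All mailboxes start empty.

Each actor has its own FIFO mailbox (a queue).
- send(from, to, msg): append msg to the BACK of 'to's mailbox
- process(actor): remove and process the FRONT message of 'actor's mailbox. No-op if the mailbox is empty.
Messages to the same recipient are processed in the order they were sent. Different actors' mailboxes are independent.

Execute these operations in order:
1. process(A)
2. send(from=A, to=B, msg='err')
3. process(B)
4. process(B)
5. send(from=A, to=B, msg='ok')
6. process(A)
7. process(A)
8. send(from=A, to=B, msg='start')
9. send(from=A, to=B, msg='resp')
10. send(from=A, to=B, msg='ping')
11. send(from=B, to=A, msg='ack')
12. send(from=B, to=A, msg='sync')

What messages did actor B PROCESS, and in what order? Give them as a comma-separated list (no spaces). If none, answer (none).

Answer: err

Derivation:
After 1 (process(A)): A:[] B:[]
After 2 (send(from=A, to=B, msg='err')): A:[] B:[err]
After 3 (process(B)): A:[] B:[]
After 4 (process(B)): A:[] B:[]
After 5 (send(from=A, to=B, msg='ok')): A:[] B:[ok]
After 6 (process(A)): A:[] B:[ok]
After 7 (process(A)): A:[] B:[ok]
After 8 (send(from=A, to=B, msg='start')): A:[] B:[ok,start]
After 9 (send(from=A, to=B, msg='resp')): A:[] B:[ok,start,resp]
After 10 (send(from=A, to=B, msg='ping')): A:[] B:[ok,start,resp,ping]
After 11 (send(from=B, to=A, msg='ack')): A:[ack] B:[ok,start,resp,ping]
After 12 (send(from=B, to=A, msg='sync')): A:[ack,sync] B:[ok,start,resp,ping]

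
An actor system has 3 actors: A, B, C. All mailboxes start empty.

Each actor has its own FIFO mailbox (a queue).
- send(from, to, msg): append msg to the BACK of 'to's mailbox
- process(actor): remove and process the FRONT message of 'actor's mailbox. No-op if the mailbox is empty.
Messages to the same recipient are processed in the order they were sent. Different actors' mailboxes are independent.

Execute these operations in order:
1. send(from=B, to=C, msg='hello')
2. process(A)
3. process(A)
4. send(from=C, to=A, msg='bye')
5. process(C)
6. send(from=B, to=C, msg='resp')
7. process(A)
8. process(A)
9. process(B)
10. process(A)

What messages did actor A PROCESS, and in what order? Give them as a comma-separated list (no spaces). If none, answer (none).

Answer: bye

Derivation:
After 1 (send(from=B, to=C, msg='hello')): A:[] B:[] C:[hello]
After 2 (process(A)): A:[] B:[] C:[hello]
After 3 (process(A)): A:[] B:[] C:[hello]
After 4 (send(from=C, to=A, msg='bye')): A:[bye] B:[] C:[hello]
After 5 (process(C)): A:[bye] B:[] C:[]
After 6 (send(from=B, to=C, msg='resp')): A:[bye] B:[] C:[resp]
After 7 (process(A)): A:[] B:[] C:[resp]
After 8 (process(A)): A:[] B:[] C:[resp]
After 9 (process(B)): A:[] B:[] C:[resp]
After 10 (process(A)): A:[] B:[] C:[resp]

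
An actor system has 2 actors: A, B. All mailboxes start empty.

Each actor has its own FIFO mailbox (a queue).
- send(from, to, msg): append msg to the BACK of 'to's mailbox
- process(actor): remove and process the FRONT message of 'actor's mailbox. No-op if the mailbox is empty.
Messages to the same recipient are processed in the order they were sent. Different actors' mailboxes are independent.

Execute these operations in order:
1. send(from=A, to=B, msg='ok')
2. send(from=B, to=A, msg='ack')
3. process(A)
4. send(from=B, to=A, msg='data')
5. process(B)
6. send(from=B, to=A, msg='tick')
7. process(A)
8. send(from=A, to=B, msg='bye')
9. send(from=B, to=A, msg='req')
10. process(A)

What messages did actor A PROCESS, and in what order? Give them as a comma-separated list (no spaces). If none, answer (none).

Answer: ack,data,tick

Derivation:
After 1 (send(from=A, to=B, msg='ok')): A:[] B:[ok]
After 2 (send(from=B, to=A, msg='ack')): A:[ack] B:[ok]
After 3 (process(A)): A:[] B:[ok]
After 4 (send(from=B, to=A, msg='data')): A:[data] B:[ok]
After 5 (process(B)): A:[data] B:[]
After 6 (send(from=B, to=A, msg='tick')): A:[data,tick] B:[]
After 7 (process(A)): A:[tick] B:[]
After 8 (send(from=A, to=B, msg='bye')): A:[tick] B:[bye]
After 9 (send(from=B, to=A, msg='req')): A:[tick,req] B:[bye]
After 10 (process(A)): A:[req] B:[bye]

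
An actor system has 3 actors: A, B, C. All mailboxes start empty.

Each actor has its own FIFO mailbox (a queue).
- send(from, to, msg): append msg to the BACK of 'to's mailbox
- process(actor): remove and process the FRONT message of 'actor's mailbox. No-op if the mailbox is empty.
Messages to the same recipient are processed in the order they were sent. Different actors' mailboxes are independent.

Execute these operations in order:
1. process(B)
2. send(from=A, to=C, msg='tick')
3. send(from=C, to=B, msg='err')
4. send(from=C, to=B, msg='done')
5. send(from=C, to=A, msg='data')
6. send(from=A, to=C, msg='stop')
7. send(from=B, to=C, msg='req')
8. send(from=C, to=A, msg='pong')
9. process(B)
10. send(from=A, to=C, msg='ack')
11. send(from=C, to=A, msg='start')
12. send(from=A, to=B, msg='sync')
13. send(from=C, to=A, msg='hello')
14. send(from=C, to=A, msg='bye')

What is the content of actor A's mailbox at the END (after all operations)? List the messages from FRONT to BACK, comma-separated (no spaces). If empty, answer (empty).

After 1 (process(B)): A:[] B:[] C:[]
After 2 (send(from=A, to=C, msg='tick')): A:[] B:[] C:[tick]
After 3 (send(from=C, to=B, msg='err')): A:[] B:[err] C:[tick]
After 4 (send(from=C, to=B, msg='done')): A:[] B:[err,done] C:[tick]
After 5 (send(from=C, to=A, msg='data')): A:[data] B:[err,done] C:[tick]
After 6 (send(from=A, to=C, msg='stop')): A:[data] B:[err,done] C:[tick,stop]
After 7 (send(from=B, to=C, msg='req')): A:[data] B:[err,done] C:[tick,stop,req]
After 8 (send(from=C, to=A, msg='pong')): A:[data,pong] B:[err,done] C:[tick,stop,req]
After 9 (process(B)): A:[data,pong] B:[done] C:[tick,stop,req]
After 10 (send(from=A, to=C, msg='ack')): A:[data,pong] B:[done] C:[tick,stop,req,ack]
After 11 (send(from=C, to=A, msg='start')): A:[data,pong,start] B:[done] C:[tick,stop,req,ack]
After 12 (send(from=A, to=B, msg='sync')): A:[data,pong,start] B:[done,sync] C:[tick,stop,req,ack]
After 13 (send(from=C, to=A, msg='hello')): A:[data,pong,start,hello] B:[done,sync] C:[tick,stop,req,ack]
After 14 (send(from=C, to=A, msg='bye')): A:[data,pong,start,hello,bye] B:[done,sync] C:[tick,stop,req,ack]

Answer: data,pong,start,hello,bye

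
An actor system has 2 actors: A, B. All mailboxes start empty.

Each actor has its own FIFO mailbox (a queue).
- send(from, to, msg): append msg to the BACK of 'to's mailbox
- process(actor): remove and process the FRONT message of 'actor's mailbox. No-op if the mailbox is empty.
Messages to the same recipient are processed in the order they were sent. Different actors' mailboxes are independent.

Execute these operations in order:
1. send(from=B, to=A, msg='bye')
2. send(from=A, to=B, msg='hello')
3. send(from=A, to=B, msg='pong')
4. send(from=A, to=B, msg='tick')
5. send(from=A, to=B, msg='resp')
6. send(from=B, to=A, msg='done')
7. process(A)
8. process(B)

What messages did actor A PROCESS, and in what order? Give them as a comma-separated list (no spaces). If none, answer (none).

After 1 (send(from=B, to=A, msg='bye')): A:[bye] B:[]
After 2 (send(from=A, to=B, msg='hello')): A:[bye] B:[hello]
After 3 (send(from=A, to=B, msg='pong')): A:[bye] B:[hello,pong]
After 4 (send(from=A, to=B, msg='tick')): A:[bye] B:[hello,pong,tick]
After 5 (send(from=A, to=B, msg='resp')): A:[bye] B:[hello,pong,tick,resp]
After 6 (send(from=B, to=A, msg='done')): A:[bye,done] B:[hello,pong,tick,resp]
After 7 (process(A)): A:[done] B:[hello,pong,tick,resp]
After 8 (process(B)): A:[done] B:[pong,tick,resp]

Answer: bye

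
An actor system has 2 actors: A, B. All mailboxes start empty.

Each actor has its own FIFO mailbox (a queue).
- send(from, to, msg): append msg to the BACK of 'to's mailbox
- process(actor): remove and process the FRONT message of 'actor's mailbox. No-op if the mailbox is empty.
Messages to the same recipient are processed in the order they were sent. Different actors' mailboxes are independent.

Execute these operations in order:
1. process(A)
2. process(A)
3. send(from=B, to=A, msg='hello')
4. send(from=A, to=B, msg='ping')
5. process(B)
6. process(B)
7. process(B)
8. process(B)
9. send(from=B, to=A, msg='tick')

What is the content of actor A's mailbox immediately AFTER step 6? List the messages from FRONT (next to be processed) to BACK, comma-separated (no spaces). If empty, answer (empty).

After 1 (process(A)): A:[] B:[]
After 2 (process(A)): A:[] B:[]
After 3 (send(from=B, to=A, msg='hello')): A:[hello] B:[]
After 4 (send(from=A, to=B, msg='ping')): A:[hello] B:[ping]
After 5 (process(B)): A:[hello] B:[]
After 6 (process(B)): A:[hello] B:[]

hello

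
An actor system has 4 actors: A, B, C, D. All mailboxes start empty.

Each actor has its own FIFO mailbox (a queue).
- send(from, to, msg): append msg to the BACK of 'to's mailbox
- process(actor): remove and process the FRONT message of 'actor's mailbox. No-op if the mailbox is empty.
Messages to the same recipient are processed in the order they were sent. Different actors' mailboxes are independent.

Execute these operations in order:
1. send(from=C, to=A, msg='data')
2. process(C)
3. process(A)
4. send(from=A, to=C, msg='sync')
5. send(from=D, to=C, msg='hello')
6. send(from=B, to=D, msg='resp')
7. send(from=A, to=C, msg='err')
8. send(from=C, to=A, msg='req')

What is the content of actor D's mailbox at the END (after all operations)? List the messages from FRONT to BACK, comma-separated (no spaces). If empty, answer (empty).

After 1 (send(from=C, to=A, msg='data')): A:[data] B:[] C:[] D:[]
After 2 (process(C)): A:[data] B:[] C:[] D:[]
After 3 (process(A)): A:[] B:[] C:[] D:[]
After 4 (send(from=A, to=C, msg='sync')): A:[] B:[] C:[sync] D:[]
After 5 (send(from=D, to=C, msg='hello')): A:[] B:[] C:[sync,hello] D:[]
After 6 (send(from=B, to=D, msg='resp')): A:[] B:[] C:[sync,hello] D:[resp]
After 7 (send(from=A, to=C, msg='err')): A:[] B:[] C:[sync,hello,err] D:[resp]
After 8 (send(from=C, to=A, msg='req')): A:[req] B:[] C:[sync,hello,err] D:[resp]

Answer: resp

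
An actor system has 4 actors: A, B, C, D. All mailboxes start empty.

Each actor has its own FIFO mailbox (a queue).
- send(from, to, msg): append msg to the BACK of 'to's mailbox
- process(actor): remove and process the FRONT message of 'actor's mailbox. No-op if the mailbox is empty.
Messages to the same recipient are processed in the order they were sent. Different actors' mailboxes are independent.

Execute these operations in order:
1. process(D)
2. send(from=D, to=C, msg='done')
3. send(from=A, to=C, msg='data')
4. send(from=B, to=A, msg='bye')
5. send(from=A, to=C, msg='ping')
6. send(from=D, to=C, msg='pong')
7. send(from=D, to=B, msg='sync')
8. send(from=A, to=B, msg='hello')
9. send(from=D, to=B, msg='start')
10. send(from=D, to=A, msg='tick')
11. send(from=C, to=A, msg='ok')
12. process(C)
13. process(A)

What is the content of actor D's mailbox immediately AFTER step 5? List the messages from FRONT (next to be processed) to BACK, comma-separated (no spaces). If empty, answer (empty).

After 1 (process(D)): A:[] B:[] C:[] D:[]
After 2 (send(from=D, to=C, msg='done')): A:[] B:[] C:[done] D:[]
After 3 (send(from=A, to=C, msg='data')): A:[] B:[] C:[done,data] D:[]
After 4 (send(from=B, to=A, msg='bye')): A:[bye] B:[] C:[done,data] D:[]
After 5 (send(from=A, to=C, msg='ping')): A:[bye] B:[] C:[done,data,ping] D:[]

(empty)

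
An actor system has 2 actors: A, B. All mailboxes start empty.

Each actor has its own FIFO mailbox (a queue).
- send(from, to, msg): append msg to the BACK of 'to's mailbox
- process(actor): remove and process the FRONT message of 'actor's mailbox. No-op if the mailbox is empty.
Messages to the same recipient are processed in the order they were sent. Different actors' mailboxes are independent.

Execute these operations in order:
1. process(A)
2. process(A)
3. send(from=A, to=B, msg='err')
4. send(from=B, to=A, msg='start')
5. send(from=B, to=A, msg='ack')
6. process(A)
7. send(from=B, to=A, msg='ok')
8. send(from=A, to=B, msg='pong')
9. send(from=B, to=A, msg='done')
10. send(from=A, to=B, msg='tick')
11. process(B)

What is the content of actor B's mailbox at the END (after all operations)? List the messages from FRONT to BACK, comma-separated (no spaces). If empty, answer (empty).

Answer: pong,tick

Derivation:
After 1 (process(A)): A:[] B:[]
After 2 (process(A)): A:[] B:[]
After 3 (send(from=A, to=B, msg='err')): A:[] B:[err]
After 4 (send(from=B, to=A, msg='start')): A:[start] B:[err]
After 5 (send(from=B, to=A, msg='ack')): A:[start,ack] B:[err]
After 6 (process(A)): A:[ack] B:[err]
After 7 (send(from=B, to=A, msg='ok')): A:[ack,ok] B:[err]
After 8 (send(from=A, to=B, msg='pong')): A:[ack,ok] B:[err,pong]
After 9 (send(from=B, to=A, msg='done')): A:[ack,ok,done] B:[err,pong]
After 10 (send(from=A, to=B, msg='tick')): A:[ack,ok,done] B:[err,pong,tick]
After 11 (process(B)): A:[ack,ok,done] B:[pong,tick]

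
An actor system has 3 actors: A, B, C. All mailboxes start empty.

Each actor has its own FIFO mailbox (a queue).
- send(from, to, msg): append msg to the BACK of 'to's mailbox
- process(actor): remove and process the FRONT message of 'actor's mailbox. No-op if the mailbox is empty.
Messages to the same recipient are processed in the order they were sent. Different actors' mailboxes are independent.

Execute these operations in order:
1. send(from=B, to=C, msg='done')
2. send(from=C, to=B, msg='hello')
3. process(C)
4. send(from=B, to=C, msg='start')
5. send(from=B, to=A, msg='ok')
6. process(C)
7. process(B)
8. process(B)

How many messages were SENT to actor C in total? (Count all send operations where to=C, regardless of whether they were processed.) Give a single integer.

Answer: 2

Derivation:
After 1 (send(from=B, to=C, msg='done')): A:[] B:[] C:[done]
After 2 (send(from=C, to=B, msg='hello')): A:[] B:[hello] C:[done]
After 3 (process(C)): A:[] B:[hello] C:[]
After 4 (send(from=B, to=C, msg='start')): A:[] B:[hello] C:[start]
After 5 (send(from=B, to=A, msg='ok')): A:[ok] B:[hello] C:[start]
After 6 (process(C)): A:[ok] B:[hello] C:[]
After 7 (process(B)): A:[ok] B:[] C:[]
After 8 (process(B)): A:[ok] B:[] C:[]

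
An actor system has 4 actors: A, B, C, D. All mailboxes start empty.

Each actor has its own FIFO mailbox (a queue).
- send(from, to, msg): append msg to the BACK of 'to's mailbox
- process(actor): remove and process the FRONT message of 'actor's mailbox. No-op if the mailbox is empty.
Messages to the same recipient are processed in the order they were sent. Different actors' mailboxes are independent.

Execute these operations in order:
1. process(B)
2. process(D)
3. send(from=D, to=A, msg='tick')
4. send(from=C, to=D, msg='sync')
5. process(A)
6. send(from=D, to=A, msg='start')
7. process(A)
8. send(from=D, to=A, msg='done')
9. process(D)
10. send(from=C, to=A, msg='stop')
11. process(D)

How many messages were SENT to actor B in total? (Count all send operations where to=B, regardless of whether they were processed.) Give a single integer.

After 1 (process(B)): A:[] B:[] C:[] D:[]
After 2 (process(D)): A:[] B:[] C:[] D:[]
After 3 (send(from=D, to=A, msg='tick')): A:[tick] B:[] C:[] D:[]
After 4 (send(from=C, to=D, msg='sync')): A:[tick] B:[] C:[] D:[sync]
After 5 (process(A)): A:[] B:[] C:[] D:[sync]
After 6 (send(from=D, to=A, msg='start')): A:[start] B:[] C:[] D:[sync]
After 7 (process(A)): A:[] B:[] C:[] D:[sync]
After 8 (send(from=D, to=A, msg='done')): A:[done] B:[] C:[] D:[sync]
After 9 (process(D)): A:[done] B:[] C:[] D:[]
After 10 (send(from=C, to=A, msg='stop')): A:[done,stop] B:[] C:[] D:[]
After 11 (process(D)): A:[done,stop] B:[] C:[] D:[]

Answer: 0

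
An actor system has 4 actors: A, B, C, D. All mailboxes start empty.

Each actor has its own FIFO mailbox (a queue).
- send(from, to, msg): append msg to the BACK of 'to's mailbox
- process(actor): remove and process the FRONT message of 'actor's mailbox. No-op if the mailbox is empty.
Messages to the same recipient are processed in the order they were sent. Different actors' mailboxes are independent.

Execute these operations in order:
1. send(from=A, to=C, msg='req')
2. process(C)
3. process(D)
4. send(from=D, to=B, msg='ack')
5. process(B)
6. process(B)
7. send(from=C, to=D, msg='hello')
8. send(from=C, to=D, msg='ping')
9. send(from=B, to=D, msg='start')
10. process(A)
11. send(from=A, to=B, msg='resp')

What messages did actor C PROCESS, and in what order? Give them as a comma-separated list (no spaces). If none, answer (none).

After 1 (send(from=A, to=C, msg='req')): A:[] B:[] C:[req] D:[]
After 2 (process(C)): A:[] B:[] C:[] D:[]
After 3 (process(D)): A:[] B:[] C:[] D:[]
After 4 (send(from=D, to=B, msg='ack')): A:[] B:[ack] C:[] D:[]
After 5 (process(B)): A:[] B:[] C:[] D:[]
After 6 (process(B)): A:[] B:[] C:[] D:[]
After 7 (send(from=C, to=D, msg='hello')): A:[] B:[] C:[] D:[hello]
After 8 (send(from=C, to=D, msg='ping')): A:[] B:[] C:[] D:[hello,ping]
After 9 (send(from=B, to=D, msg='start')): A:[] B:[] C:[] D:[hello,ping,start]
After 10 (process(A)): A:[] B:[] C:[] D:[hello,ping,start]
After 11 (send(from=A, to=B, msg='resp')): A:[] B:[resp] C:[] D:[hello,ping,start]

Answer: req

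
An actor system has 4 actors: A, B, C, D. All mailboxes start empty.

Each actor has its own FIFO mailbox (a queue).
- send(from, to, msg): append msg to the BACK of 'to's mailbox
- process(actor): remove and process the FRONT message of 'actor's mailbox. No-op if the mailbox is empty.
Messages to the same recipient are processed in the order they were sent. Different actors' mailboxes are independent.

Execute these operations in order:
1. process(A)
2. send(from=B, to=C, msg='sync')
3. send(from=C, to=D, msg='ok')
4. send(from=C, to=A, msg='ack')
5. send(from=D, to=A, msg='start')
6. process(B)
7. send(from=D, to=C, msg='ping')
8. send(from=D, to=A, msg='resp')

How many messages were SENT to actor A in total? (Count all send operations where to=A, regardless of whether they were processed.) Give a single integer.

After 1 (process(A)): A:[] B:[] C:[] D:[]
After 2 (send(from=B, to=C, msg='sync')): A:[] B:[] C:[sync] D:[]
After 3 (send(from=C, to=D, msg='ok')): A:[] B:[] C:[sync] D:[ok]
After 4 (send(from=C, to=A, msg='ack')): A:[ack] B:[] C:[sync] D:[ok]
After 5 (send(from=D, to=A, msg='start')): A:[ack,start] B:[] C:[sync] D:[ok]
After 6 (process(B)): A:[ack,start] B:[] C:[sync] D:[ok]
After 7 (send(from=D, to=C, msg='ping')): A:[ack,start] B:[] C:[sync,ping] D:[ok]
After 8 (send(from=D, to=A, msg='resp')): A:[ack,start,resp] B:[] C:[sync,ping] D:[ok]

Answer: 3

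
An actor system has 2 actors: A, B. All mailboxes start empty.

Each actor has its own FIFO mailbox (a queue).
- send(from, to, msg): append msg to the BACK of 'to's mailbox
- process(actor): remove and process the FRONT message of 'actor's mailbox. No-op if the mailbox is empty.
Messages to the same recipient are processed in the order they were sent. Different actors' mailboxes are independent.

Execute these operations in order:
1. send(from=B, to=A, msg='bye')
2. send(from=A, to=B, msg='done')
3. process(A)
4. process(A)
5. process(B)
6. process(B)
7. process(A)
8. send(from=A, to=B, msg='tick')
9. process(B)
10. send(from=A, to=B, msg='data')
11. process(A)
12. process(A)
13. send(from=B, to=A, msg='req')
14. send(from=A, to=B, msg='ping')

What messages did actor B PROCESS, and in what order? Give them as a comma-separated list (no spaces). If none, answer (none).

After 1 (send(from=B, to=A, msg='bye')): A:[bye] B:[]
After 2 (send(from=A, to=B, msg='done')): A:[bye] B:[done]
After 3 (process(A)): A:[] B:[done]
After 4 (process(A)): A:[] B:[done]
After 5 (process(B)): A:[] B:[]
After 6 (process(B)): A:[] B:[]
After 7 (process(A)): A:[] B:[]
After 8 (send(from=A, to=B, msg='tick')): A:[] B:[tick]
After 9 (process(B)): A:[] B:[]
After 10 (send(from=A, to=B, msg='data')): A:[] B:[data]
After 11 (process(A)): A:[] B:[data]
After 12 (process(A)): A:[] B:[data]
After 13 (send(from=B, to=A, msg='req')): A:[req] B:[data]
After 14 (send(from=A, to=B, msg='ping')): A:[req] B:[data,ping]

Answer: done,tick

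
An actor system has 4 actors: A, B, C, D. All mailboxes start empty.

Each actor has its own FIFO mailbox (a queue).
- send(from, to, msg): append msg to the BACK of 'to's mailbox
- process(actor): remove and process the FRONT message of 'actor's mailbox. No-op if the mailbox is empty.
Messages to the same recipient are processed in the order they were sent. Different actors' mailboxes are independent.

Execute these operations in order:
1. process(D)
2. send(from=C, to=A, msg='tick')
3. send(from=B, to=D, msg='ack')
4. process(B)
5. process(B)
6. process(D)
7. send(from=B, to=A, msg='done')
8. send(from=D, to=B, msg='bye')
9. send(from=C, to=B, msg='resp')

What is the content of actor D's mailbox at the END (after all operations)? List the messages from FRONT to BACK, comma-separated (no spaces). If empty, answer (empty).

Answer: (empty)

Derivation:
After 1 (process(D)): A:[] B:[] C:[] D:[]
After 2 (send(from=C, to=A, msg='tick')): A:[tick] B:[] C:[] D:[]
After 3 (send(from=B, to=D, msg='ack')): A:[tick] B:[] C:[] D:[ack]
After 4 (process(B)): A:[tick] B:[] C:[] D:[ack]
After 5 (process(B)): A:[tick] B:[] C:[] D:[ack]
After 6 (process(D)): A:[tick] B:[] C:[] D:[]
After 7 (send(from=B, to=A, msg='done')): A:[tick,done] B:[] C:[] D:[]
After 8 (send(from=D, to=B, msg='bye')): A:[tick,done] B:[bye] C:[] D:[]
After 9 (send(from=C, to=B, msg='resp')): A:[tick,done] B:[bye,resp] C:[] D:[]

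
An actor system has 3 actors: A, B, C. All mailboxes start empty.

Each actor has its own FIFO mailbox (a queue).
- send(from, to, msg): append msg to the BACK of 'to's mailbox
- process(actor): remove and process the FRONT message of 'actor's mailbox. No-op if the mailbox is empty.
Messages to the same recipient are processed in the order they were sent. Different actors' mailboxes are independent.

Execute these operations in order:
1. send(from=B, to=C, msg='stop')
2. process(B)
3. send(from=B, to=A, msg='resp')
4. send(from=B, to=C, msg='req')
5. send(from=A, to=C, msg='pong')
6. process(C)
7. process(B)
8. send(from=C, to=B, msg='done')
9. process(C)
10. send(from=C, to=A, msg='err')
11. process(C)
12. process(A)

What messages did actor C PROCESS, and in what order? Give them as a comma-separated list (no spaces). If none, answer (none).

After 1 (send(from=B, to=C, msg='stop')): A:[] B:[] C:[stop]
After 2 (process(B)): A:[] B:[] C:[stop]
After 3 (send(from=B, to=A, msg='resp')): A:[resp] B:[] C:[stop]
After 4 (send(from=B, to=C, msg='req')): A:[resp] B:[] C:[stop,req]
After 5 (send(from=A, to=C, msg='pong')): A:[resp] B:[] C:[stop,req,pong]
After 6 (process(C)): A:[resp] B:[] C:[req,pong]
After 7 (process(B)): A:[resp] B:[] C:[req,pong]
After 8 (send(from=C, to=B, msg='done')): A:[resp] B:[done] C:[req,pong]
After 9 (process(C)): A:[resp] B:[done] C:[pong]
After 10 (send(from=C, to=A, msg='err')): A:[resp,err] B:[done] C:[pong]
After 11 (process(C)): A:[resp,err] B:[done] C:[]
After 12 (process(A)): A:[err] B:[done] C:[]

Answer: stop,req,pong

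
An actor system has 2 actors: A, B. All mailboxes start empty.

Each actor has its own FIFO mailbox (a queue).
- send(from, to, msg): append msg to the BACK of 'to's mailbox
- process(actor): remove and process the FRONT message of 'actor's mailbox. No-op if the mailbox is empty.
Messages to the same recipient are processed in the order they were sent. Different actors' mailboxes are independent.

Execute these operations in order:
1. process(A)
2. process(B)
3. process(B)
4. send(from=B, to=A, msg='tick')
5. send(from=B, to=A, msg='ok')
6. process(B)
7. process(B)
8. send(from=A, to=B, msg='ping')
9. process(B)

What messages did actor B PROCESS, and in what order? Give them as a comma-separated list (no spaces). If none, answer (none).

After 1 (process(A)): A:[] B:[]
After 2 (process(B)): A:[] B:[]
After 3 (process(B)): A:[] B:[]
After 4 (send(from=B, to=A, msg='tick')): A:[tick] B:[]
After 5 (send(from=B, to=A, msg='ok')): A:[tick,ok] B:[]
After 6 (process(B)): A:[tick,ok] B:[]
After 7 (process(B)): A:[tick,ok] B:[]
After 8 (send(from=A, to=B, msg='ping')): A:[tick,ok] B:[ping]
After 9 (process(B)): A:[tick,ok] B:[]

Answer: ping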